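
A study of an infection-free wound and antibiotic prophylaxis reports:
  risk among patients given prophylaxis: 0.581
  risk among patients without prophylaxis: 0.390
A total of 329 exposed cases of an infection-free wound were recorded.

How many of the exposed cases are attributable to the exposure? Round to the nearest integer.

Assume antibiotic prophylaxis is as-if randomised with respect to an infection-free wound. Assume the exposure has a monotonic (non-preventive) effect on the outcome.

about 108 cases

Let p₁ = 0.581, p₀ = 0.39.
PN = (p₁ − p₀)/p₁ = (0.581 − 0.39) / 0.581 ≈ 0.32874.
Attributable cases ≈ PN × (exposed cases) = 0.32874 × 329 ≈ 108.16.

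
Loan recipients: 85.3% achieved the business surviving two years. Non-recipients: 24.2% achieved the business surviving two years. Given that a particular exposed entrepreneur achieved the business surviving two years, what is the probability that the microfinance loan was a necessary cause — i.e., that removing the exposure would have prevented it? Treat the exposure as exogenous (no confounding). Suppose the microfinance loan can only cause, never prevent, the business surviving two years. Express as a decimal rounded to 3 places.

PN ≈ 0.716

p₁ = 0.853, p₀ = 0.242.
Under exogeneity and monotonicity, PN = (p₁ − p₀) / p₁.
PN = (0.853 − 0.242) / 0.853 = 0.611 / 0.853 ≈ 0.7163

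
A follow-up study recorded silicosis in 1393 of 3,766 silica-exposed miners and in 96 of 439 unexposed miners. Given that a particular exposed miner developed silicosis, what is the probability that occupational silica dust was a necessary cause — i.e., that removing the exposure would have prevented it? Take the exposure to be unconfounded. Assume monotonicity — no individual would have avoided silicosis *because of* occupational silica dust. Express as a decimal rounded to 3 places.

PN ≈ 0.409

p₁ = P(outcome | exposed) = 1393/3766 = 0.36989
p₀ = P(outcome | unexposed) = 96/439 = 0.21868
Under exogeneity and monotonicity, PN = (p₁ − p₀) / p₁.
PN = (0.36989 − 0.21868) / 0.36989 = 0.15121 / 0.36989 ≈ 0.4088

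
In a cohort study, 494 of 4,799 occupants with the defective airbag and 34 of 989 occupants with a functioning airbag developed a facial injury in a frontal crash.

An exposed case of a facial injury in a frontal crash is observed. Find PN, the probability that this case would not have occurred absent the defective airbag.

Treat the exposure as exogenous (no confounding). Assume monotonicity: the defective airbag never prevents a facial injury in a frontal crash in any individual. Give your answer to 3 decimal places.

PN ≈ 0.666

p₁ = P(outcome | exposed) = 494/4799 = 0.10294
p₀ = P(outcome | unexposed) = 34/989 = 0.034378
Under exogeneity and monotonicity, PN = (p₁ − p₀) / p₁.
PN = (0.10294 − 0.034378) / 0.10294 = 0.06856 / 0.10294 ≈ 0.6660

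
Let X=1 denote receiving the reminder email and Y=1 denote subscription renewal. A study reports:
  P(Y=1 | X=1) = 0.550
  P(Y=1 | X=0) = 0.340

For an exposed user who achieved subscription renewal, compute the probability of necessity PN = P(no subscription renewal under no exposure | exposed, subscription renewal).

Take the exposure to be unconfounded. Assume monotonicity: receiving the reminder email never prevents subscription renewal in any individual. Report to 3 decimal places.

Let p₁ = 0.55, p₀ = 0.34.
Under exogeneity and monotonicity, PN = (p₁ − p₀) / p₁.
PN = (0.55 − 0.34) / 0.55 = 0.21 / 0.55 ≈ 0.3818

PN ≈ 0.382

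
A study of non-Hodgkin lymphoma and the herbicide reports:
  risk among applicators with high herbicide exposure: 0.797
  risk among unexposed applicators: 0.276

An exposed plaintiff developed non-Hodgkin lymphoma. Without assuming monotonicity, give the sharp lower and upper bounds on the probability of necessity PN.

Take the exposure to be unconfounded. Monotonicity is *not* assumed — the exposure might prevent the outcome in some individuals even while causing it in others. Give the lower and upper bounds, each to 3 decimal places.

0.654 ≤ PN ≤ 0.908

Let p₁ = 0.797, p₀ = 0.276.
Under exogeneity alone the bounds on PN are max{0,(p₁−p₀)/p₁} ≤ PN ≤ min{1,(1−p₀)/p₁}.
  lower = (p₁ − p₀)/p₁ = 0.521 / 0.797 ≈ 0.6537
  upper = min{1, (1 − p₀)/p₁} = 0.724 / 0.797 ≈ 0.9084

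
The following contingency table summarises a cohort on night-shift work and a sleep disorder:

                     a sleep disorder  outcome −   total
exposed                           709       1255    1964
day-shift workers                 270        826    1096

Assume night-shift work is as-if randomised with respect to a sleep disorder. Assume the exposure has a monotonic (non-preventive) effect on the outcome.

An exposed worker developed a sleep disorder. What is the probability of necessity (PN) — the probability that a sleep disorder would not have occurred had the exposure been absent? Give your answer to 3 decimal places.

p₁ = P(outcome | exposed) = 709/1964 = 0.361
p₀ = P(outcome | unexposed) = 270/1096 = 0.24635
Under exogeneity and monotonicity, PN = (p₁ − p₀) / p₁.
PN = (0.361 − 0.24635) / 0.361 = 0.11465 / 0.361 ≈ 0.3176

PN ≈ 0.318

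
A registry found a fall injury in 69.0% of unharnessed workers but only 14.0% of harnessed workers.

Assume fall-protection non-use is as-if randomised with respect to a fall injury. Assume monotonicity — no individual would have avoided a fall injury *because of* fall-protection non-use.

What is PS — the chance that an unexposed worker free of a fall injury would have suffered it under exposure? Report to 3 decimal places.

PS ≈ 0.640

p₁ = 0.69, p₀ = 0.14.
Under exogeneity and monotonicity, PS = (p₁ − p₀) / (1 − p₀).
PS = (0.69 − 0.14) / (1 − 0.14) = 0.55 / 0.86 ≈ 0.6395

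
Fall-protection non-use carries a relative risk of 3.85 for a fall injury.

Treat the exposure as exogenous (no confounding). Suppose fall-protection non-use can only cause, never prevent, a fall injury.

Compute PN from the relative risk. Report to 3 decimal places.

PN ≈ 0.740

Under exogeneity and monotonicity, PN = (RR − 1) / RR = 1 − 1/RR.
PN = (3.85 − 1) / 3.85 = 2.85 / 3.85 ≈ 0.7403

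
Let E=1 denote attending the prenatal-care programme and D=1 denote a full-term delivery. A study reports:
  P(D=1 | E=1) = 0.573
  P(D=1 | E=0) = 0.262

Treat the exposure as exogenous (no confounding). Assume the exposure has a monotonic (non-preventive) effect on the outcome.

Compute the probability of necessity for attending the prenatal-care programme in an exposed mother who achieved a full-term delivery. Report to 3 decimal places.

PN ≈ 0.543

Let p₁ = 0.573, p₀ = 0.262.
Under exogeneity and monotonicity, PN = (p₁ − p₀) / p₁.
PN = (0.573 − 0.262) / 0.573 = 0.311 / 0.573 ≈ 0.5428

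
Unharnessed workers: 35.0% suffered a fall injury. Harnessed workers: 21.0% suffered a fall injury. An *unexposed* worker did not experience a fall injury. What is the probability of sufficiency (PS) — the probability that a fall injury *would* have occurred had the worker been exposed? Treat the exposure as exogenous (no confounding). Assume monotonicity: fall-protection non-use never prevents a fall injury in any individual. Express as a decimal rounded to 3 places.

p₁ = 0.35, p₀ = 0.21.
Under exogeneity and monotonicity, PS = (p₁ − p₀) / (1 − p₀).
PS = (0.35 − 0.21) / (1 − 0.21) = 0.14 / 0.79 ≈ 0.1772

PS ≈ 0.177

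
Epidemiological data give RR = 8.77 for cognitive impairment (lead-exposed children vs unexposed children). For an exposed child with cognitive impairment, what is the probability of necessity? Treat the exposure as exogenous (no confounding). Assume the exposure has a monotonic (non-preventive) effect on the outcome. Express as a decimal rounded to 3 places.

PN ≈ 0.886

Under exogeneity and monotonicity, PN = (RR − 1) / RR = 1 − 1/RR.
PN = (8.77 − 1) / 8.77 = 7.77 / 8.77 ≈ 0.8860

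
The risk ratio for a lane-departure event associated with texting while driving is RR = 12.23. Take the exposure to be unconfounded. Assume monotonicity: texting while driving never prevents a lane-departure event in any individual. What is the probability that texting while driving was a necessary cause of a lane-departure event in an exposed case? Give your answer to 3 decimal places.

PN ≈ 0.918

Under exogeneity and monotonicity, PN = (RR − 1) / RR = 1 − 1/RR.
PN = (12.23 − 1) / 12.23 = 11.23 / 12.23 ≈ 0.9182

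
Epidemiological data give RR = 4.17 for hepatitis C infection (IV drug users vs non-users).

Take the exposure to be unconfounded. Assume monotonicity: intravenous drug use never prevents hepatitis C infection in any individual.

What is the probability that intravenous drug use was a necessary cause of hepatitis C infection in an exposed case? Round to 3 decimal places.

Under exogeneity and monotonicity, PN = (RR − 1) / RR = 1 − 1/RR.
PN = (4.17 − 1) / 4.17 = 3.17 / 4.17 ≈ 0.7602

PN ≈ 0.760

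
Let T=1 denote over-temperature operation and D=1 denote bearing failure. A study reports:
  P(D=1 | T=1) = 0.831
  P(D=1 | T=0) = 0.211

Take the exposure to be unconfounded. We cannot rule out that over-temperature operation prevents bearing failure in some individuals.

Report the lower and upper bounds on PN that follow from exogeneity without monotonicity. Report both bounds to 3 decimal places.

Let p₁ = 0.831, p₀ = 0.211.
Under exogeneity alone the bounds on PN are max{0,(p₁−p₀)/p₁} ≤ PN ≤ min{1,(1−p₀)/p₁}.
  lower = (p₁ − p₀)/p₁ = 0.62 / 0.831 ≈ 0.7461
  upper = min{1, (1 − p₀)/p₁} = 0.789 / 0.831 ≈ 0.9495

0.746 ≤ PN ≤ 0.949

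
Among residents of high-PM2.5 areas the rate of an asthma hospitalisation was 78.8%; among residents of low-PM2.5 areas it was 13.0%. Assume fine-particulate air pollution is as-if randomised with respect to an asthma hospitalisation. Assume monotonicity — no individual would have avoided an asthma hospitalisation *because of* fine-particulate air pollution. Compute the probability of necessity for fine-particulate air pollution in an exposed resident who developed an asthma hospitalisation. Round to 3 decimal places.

p₁ = 0.788, p₀ = 0.13.
Under exogeneity and monotonicity, PN = (p₁ − p₀) / p₁.
PN = (0.788 − 0.13) / 0.788 = 0.658 / 0.788 ≈ 0.8350

PN ≈ 0.835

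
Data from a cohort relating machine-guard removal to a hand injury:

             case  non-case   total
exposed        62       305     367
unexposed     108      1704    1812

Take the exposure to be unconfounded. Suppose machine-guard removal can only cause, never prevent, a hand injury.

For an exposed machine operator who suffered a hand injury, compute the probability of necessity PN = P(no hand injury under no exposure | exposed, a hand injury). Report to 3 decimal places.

PN ≈ 0.647

p₁ = P(outcome | exposed) = 62/367 = 0.16894
p₀ = P(outcome | unexposed) = 108/1812 = 0.059603
Under exogeneity and monotonicity, PN = (p₁ − p₀)/p₁.
PN = (0.16894 − 0.059603) / 0.16894 ≈ 0.6472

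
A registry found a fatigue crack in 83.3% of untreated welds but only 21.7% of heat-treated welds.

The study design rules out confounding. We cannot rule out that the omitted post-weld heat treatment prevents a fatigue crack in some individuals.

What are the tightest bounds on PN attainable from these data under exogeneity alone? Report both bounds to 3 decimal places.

p₁ = 0.833, p₀ = 0.217.
Under exogeneity alone the bounds on PN are max{0,(p₁−p₀)/p₁} ≤ PN ≤ min{1,(1−p₀)/p₁}.
  lower = (p₁ − p₀)/p₁ = 0.616 / 0.833 ≈ 0.7395
  upper = min{1, (1 − p₀)/p₁} = 0.783 / 0.833 ≈ 0.9400

0.739 ≤ PN ≤ 0.940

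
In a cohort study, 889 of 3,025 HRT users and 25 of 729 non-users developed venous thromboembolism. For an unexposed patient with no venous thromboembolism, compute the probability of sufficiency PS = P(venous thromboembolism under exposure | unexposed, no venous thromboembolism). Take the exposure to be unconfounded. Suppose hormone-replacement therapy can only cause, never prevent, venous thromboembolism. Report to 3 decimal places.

p₁ = P(outcome | exposed) = 889/3025 = 0.29388
p₀ = P(outcome | unexposed) = 25/729 = 0.034294
Under exogeneity and monotonicity, PS = (p₁ − p₀) / (1 − p₀).
PS = (0.29388 − 0.034294) / (1 − 0.034294) = 0.25959 / 0.96571 ≈ 0.2688

PS ≈ 0.269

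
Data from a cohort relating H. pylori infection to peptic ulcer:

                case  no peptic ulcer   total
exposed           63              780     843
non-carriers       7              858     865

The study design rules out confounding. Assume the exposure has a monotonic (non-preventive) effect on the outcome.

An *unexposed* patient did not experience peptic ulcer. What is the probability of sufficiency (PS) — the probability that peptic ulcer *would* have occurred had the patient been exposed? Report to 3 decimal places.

p₁ = P(outcome | exposed) = 63/843 = 0.074733
p₀ = P(outcome | unexposed) = 7/865 = 0.0080925
Under exogeneity and monotonicity, PS = (p₁ − p₀)/(1 − p₀).
PS = (0.074733 − 0.0080925) / 0.99191 ≈ 0.0672

PS ≈ 0.067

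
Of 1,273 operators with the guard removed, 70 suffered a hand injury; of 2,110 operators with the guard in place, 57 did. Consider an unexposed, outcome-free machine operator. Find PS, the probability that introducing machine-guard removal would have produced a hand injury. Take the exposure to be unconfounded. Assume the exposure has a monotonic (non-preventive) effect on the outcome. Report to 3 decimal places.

p₁ = P(outcome | exposed) = 70/1273 = 0.054988
p₀ = P(outcome | unexposed) = 57/2110 = 0.027014
Under exogeneity and monotonicity, PS = (p₁ − p₀) / (1 − p₀).
PS = (0.054988 − 0.027014) / (1 − 0.027014) = 0.027974 / 0.97299 ≈ 0.0288

PS ≈ 0.029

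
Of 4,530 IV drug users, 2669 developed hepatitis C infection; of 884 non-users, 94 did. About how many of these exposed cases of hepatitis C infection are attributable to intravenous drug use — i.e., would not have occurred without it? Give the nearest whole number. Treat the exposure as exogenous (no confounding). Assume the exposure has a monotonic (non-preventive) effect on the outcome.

p₁ = P(outcome | exposed) = 2669/4530 = 0.58918
p₀ = P(outcome | unexposed) = 94/884 = 0.10633
PN = (p₁ − p₀)/p₁ = (0.58918 − 0.10633) / 0.58918 ≈ 0.81952.
Attributable cases ≈ PN × (exposed cases) = 0.81952 × 2669 ≈ 2187.30.

about 2187 cases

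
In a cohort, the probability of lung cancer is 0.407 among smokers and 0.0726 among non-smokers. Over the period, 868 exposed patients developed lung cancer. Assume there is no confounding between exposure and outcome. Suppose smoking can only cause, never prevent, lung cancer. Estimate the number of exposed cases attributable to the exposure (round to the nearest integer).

about 713 cases

Let p₁ = 0.407, p₀ = 0.0726.
PN = (p₁ − p₀)/p₁ = (0.407 − 0.0726) / 0.407 ≈ 0.82162.
Attributable cases ≈ PN × (exposed cases) = 0.82162 × 868 ≈ 713.17.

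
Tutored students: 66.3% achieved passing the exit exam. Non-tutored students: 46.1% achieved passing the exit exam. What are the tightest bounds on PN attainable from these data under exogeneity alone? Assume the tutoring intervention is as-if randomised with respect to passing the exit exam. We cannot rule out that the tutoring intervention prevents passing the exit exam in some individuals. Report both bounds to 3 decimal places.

0.305 ≤ PN ≤ 0.813

p₁ = 0.663, p₀ = 0.461.
Under exogeneity alone the bounds on PN are max{0,(p₁−p₀)/p₁} ≤ PN ≤ min{1,(1−p₀)/p₁}.
  lower = (p₁ − p₀)/p₁ = 0.202 / 0.663 ≈ 0.3047
  upper = min{1, (1 − p₀)/p₁} = 0.539 / 0.663 ≈ 0.8130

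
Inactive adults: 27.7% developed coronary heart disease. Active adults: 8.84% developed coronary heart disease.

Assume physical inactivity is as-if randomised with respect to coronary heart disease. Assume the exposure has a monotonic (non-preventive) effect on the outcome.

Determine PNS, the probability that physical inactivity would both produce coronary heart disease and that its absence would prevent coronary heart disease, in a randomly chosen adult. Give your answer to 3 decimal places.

p₁ = 0.277, p₀ = 0.0884.
Under exogeneity and monotonicity, PNS = p₁ − p₀.
PNS = 0.277 − 0.0884 = 0.1886

PNS ≈ 0.189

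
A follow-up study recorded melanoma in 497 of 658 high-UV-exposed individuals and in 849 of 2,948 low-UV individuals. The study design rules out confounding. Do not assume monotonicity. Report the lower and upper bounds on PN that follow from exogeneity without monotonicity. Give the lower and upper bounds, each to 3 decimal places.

p₁ = P(outcome | exposed) = 497/658 = 0.75532
p₀ = P(outcome | unexposed) = 849/2948 = 0.28799
Under exogeneity alone the bounds on PN are max{0,(p₁−p₀)/p₁} ≤ PN ≤ min{1,(1−p₀)/p₁}.
  lower = (p₁ − p₀)/p₁ = 0.46733 / 0.75532 ≈ 0.6187
  upper = min{1, (1 − p₀)/p₁} = 0.71201 / 0.75532 ≈ 0.9427

0.619 ≤ PN ≤ 0.943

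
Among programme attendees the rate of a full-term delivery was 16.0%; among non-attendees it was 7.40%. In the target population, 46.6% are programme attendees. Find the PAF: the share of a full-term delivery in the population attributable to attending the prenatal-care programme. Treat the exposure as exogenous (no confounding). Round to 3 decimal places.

PAF ≈ 0.351

p₁ = 0.16, p₀ = 0.074.
Overall risk P(Y=1) = π·p₁ + (1−π)·p₀ = 0.466×0.16 + 0.534×0.074 = 0.11408.
Under exogeneity, PAF = [P(Y=1) − p₀] / P(Y=1).
PAF = (0.11408 − 0.074) / 0.11408 ≈ 0.3513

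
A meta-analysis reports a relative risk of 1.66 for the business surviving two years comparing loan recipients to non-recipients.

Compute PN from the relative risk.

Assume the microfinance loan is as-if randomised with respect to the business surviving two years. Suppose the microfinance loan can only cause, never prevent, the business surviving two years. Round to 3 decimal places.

PN ≈ 0.398

Under exogeneity and monotonicity, PN = (RR − 1) / RR = 1 − 1/RR.
PN = (1.66 − 1) / 1.66 = 0.66 / 1.66 ≈ 0.3976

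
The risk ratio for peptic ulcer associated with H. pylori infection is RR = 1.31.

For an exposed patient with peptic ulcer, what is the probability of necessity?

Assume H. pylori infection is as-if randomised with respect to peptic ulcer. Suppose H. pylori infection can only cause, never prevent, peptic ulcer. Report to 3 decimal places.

PN ≈ 0.237

Under exogeneity and monotonicity, PN = (RR − 1) / RR = 1 − 1/RR.
PN = (1.31 − 1) / 1.31 = 0.31 / 1.31 ≈ 0.2366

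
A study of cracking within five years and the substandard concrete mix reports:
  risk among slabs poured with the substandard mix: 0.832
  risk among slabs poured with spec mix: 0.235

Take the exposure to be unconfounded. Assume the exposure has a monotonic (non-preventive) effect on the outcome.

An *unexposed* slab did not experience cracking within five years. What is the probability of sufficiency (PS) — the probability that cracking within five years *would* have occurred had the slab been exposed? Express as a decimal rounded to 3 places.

Let p₁ = 0.832, p₀ = 0.235.
Under exogeneity and monotonicity, PS = (p₁ − p₀) / (1 − p₀).
PS = (0.832 − 0.235) / (1 − 0.235) = 0.597 / 0.765 ≈ 0.7804

PS ≈ 0.780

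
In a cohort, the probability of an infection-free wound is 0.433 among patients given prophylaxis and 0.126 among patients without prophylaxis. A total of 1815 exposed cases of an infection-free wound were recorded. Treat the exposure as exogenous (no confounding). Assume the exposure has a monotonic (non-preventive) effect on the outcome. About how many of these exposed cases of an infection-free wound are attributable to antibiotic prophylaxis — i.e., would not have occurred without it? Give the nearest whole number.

about 1287 cases

Let p₁ = 0.433, p₀ = 0.126.
PN = (p₁ − p₀)/p₁ = (0.433 − 0.126) / 0.433 ≈ 0.70901.
Attributable cases ≈ PN × (exposed cases) = 0.70901 × 1815 ≈ 1286.85.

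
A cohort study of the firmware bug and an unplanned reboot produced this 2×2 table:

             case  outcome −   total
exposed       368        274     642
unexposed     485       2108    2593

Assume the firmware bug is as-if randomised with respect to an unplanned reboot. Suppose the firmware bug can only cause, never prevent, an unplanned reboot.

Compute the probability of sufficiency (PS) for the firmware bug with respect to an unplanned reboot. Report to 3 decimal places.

p₁ = P(outcome | exposed) = 368/642 = 0.57321
p₀ = P(outcome | unexposed) = 485/2593 = 0.18704
Under exogeneity and monotonicity, PS = (p₁ − p₀) / (1 − p₀).
PS = (0.57321 − 0.18704) / (1 − 0.18704) = 0.38617 / 0.81296 ≈ 0.4750

PS ≈ 0.475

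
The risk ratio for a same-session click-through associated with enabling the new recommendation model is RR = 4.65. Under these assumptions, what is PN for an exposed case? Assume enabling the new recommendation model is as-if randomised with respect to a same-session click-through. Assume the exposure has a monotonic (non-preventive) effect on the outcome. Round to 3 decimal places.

Under exogeneity and monotonicity, PN = (RR − 1) / RR = 1 − 1/RR.
PN = (4.65 − 1) / 4.65 = 3.65 / 4.65 ≈ 0.7849

PN ≈ 0.785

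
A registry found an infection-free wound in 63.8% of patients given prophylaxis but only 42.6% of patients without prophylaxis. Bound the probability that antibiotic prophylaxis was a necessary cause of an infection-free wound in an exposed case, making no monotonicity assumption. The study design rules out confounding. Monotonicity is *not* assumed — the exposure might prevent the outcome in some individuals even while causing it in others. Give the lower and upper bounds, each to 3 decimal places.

p₁ = 0.638, p₀ = 0.426.
Under exogeneity alone the bounds on PN are max{0,(p₁−p₀)/p₁} ≤ PN ≤ min{1,(1−p₀)/p₁}.
  lower = (p₁ − p₀)/p₁ = 0.212 / 0.638 ≈ 0.3323
  upper = min{1, (1 − p₀)/p₁} = 0.574 / 0.638 ≈ 0.8997

0.332 ≤ PN ≤ 0.900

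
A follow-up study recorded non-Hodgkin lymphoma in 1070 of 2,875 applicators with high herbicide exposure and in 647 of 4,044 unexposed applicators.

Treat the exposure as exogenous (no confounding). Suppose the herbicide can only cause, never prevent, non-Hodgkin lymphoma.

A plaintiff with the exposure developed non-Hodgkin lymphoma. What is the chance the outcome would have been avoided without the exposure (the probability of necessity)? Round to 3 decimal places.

p₁ = P(outcome | exposed) = 1070/2875 = 0.37217
p₀ = P(outcome | unexposed) = 647/4044 = 0.15999
Under exogeneity and monotonicity, PN = (p₁ − p₀) / p₁.
PN = (0.37217 − 0.15999) / 0.37217 = 0.21218 / 0.37217 ≈ 0.5701

PN ≈ 0.570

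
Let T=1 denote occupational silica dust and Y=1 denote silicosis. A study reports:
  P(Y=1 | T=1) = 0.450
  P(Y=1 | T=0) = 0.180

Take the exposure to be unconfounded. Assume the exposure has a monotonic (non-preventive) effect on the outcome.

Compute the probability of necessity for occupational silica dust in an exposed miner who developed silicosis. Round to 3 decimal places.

Let p₁ = 0.45, p₀ = 0.18.
Under exogeneity and monotonicity, PN = (p₁ − p₀) / p₁.
PN = (0.45 − 0.18) / 0.45 = 0.27 / 0.45 ≈ 0.6000

PN ≈ 0.600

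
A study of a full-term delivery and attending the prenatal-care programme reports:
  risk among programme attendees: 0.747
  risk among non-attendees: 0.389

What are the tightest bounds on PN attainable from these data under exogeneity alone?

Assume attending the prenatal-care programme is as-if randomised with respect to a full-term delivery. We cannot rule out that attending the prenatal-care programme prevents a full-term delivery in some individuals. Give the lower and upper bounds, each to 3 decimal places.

Let p₁ = 0.747, p₀ = 0.389.
Under exogeneity alone the bounds on PN are max{0,(p₁−p₀)/p₁} ≤ PN ≤ min{1,(1−p₀)/p₁}.
  lower = (p₁ − p₀)/p₁ = 0.358 / 0.747 ≈ 0.4793
  upper = min{1, (1 − p₀)/p₁} = 0.611 / 0.747 ≈ 0.8179

0.479 ≤ PN ≤ 0.818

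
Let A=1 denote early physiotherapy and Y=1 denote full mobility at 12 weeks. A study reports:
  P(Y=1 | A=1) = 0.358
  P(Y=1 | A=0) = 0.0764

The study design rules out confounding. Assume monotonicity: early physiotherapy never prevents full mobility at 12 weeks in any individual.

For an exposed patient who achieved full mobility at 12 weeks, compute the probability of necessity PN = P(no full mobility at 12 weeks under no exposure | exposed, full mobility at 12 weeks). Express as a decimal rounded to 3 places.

Let p₁ = 0.358, p₀ = 0.0764.
Under exogeneity and monotonicity, PN = (p₁ − p₀) / p₁.
PN = (0.358 − 0.0764) / 0.358 = 0.2816 / 0.358 ≈ 0.7866

PN ≈ 0.787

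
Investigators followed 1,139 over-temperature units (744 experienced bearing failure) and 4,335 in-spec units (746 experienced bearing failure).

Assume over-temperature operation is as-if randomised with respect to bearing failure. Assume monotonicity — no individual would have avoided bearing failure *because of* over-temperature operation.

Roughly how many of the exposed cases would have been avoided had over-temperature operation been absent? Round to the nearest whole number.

p₁ = P(outcome | exposed) = 744/1139 = 0.6532
p₀ = P(outcome | unexposed) = 746/4335 = 0.17209
PN = (p₁ − p₀)/p₁ = (0.6532 − 0.17209) / 0.6532 ≈ 0.73655.
Attributable cases ≈ PN × (exposed cases) = 0.73655 × 744 ≈ 547.99.

about 548 cases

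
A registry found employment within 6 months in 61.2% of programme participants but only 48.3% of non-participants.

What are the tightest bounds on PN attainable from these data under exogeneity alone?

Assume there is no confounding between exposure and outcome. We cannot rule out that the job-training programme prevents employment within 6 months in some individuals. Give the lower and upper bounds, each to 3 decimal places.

p₁ = 0.612, p₀ = 0.483.
Under exogeneity alone the bounds on PN are max{0,(p₁−p₀)/p₁} ≤ PN ≤ min{1,(1−p₀)/p₁}.
  lower = (p₁ − p₀)/p₁ = 0.129 / 0.612 ≈ 0.2108
  upper = min{1, (1 − p₀)/p₁} = 0.517 / 0.612 ≈ 0.8448

0.211 ≤ PN ≤ 0.845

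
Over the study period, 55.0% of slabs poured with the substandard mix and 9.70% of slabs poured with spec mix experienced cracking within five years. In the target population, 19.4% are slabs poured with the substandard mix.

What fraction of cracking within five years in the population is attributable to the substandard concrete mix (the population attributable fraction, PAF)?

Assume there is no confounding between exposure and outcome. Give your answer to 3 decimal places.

PAF ≈ 0.475

p₁ = 0.55, p₀ = 0.097.
Overall risk P(Y=1) = π·p₁ + (1−π)·p₀ = 0.194×0.55 + 0.806×0.097 = 0.18488.
Under exogeneity, PAF = [P(Y=1) − p₀] / P(Y=1).
PAF = (0.18488 − 0.097) / 0.18488 ≈ 0.4753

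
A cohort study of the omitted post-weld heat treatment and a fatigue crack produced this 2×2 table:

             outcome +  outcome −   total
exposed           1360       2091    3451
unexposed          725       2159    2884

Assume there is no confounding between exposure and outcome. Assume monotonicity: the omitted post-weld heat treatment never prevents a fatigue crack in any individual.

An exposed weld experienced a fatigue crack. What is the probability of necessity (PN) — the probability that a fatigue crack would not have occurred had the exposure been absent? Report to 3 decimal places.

PN ≈ 0.362

p₁ = P(outcome | exposed) = 1360/3451 = 0.39409
p₀ = P(outcome | unexposed) = 725/2884 = 0.25139
Under exogeneity and monotonicity, PN = (p₁ − p₀)/p₁.
PN = (0.39409 − 0.25139) / 0.39409 ≈ 0.3621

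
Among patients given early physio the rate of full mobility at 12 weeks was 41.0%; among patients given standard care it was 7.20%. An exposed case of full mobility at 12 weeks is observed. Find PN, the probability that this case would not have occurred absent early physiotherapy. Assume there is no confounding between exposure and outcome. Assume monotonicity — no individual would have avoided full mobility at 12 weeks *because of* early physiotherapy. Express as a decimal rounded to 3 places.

p₁ = 0.41, p₀ = 0.072.
Under exogeneity and monotonicity, PN = (p₁ − p₀) / p₁.
PN = (0.41 − 0.072) / 0.41 = 0.338 / 0.41 ≈ 0.8244

PN ≈ 0.824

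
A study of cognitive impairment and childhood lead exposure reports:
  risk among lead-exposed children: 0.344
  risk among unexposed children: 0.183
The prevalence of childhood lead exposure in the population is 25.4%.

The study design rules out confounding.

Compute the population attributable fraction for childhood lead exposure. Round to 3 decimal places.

PAF ≈ 0.183

Let p₁ = 0.344, p₀ = 0.183.
Overall risk P(Y=1) = π·p₁ + (1−π)·p₀ = 0.254×0.344 + 0.746×0.183 = 0.22389.
Under exogeneity, PAF = [P(Y=1) − p₀] / P(Y=1).
PAF = (0.22389 − 0.183) / 0.22389 ≈ 0.1826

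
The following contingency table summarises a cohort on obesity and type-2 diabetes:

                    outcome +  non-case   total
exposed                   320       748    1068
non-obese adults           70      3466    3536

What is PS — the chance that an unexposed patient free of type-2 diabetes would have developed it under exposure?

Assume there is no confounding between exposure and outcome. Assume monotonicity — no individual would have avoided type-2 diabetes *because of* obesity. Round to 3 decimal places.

PS ≈ 0.285

p₁ = P(outcome | exposed) = 320/1068 = 0.29963
p₀ = P(outcome | unexposed) = 70/3536 = 0.019796
Under exogeneity and monotonicity, PS = (p₁ − p₀) / (1 − p₀).
PS = (0.29963 − 0.019796) / (1 − 0.019796) = 0.27983 / 0.9802 ≈ 0.2855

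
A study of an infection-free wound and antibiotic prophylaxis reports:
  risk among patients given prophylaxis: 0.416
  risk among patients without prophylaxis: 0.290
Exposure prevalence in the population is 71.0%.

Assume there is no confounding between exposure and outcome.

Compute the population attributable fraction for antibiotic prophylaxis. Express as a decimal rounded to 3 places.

PAF ≈ 0.236

Let p₁ = 0.416, p₀ = 0.29.
Overall risk P(Y=1) = π·p₁ + (1−π)·p₀ = 0.71×0.416 + 0.29×0.29 = 0.37946.
Under exogeneity, PAF = [P(Y=1) − p₀] / P(Y=1).
PAF = (0.37946 − 0.29) / 0.37946 ≈ 0.2358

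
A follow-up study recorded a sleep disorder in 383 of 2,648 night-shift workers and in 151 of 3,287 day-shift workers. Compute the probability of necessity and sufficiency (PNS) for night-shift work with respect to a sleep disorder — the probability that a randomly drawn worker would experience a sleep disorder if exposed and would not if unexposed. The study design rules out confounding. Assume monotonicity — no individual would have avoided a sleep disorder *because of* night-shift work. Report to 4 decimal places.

PNS ≈ 0.0987

p₁ = P(outcome | exposed) = 383/2648 = 0.14464
p₀ = P(outcome | unexposed) = 151/3287 = 0.045939
Under exogeneity and monotonicity, PNS = p₁ − p₀.
PNS = 0.14464 − 0.045939 = 0.098699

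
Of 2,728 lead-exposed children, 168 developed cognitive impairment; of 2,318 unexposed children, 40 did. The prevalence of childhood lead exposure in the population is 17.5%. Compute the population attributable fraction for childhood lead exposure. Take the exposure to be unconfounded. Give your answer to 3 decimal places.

p₁ = P(outcome | exposed) = 168/2728 = 0.061584
p₀ = P(outcome | unexposed) = 40/2318 = 0.017256
Overall risk P(Y=1) = π·p₁ + (1−π)·p₀ = 0.175×0.061584 + 0.825×0.017256 = 0.025014.
Under exogeneity, PAF = [P(Y=1) − p₀] / P(Y=1).
PAF = (0.025014 − 0.017256) / 0.025014 ≈ 0.3101

PAF ≈ 0.310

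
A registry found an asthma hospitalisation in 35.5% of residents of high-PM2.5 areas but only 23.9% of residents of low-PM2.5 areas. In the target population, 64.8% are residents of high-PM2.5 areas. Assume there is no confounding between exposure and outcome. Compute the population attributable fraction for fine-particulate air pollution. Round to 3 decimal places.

PAF ≈ 0.239

p₁ = 0.355, p₀ = 0.239.
Overall risk P(Y=1) = π·p₁ + (1−π)·p₀ = 0.648×0.355 + 0.352×0.239 = 0.31417.
Under exogeneity, PAF = [P(Y=1) − p₀] / P(Y=1).
PAF = (0.31417 − 0.239) / 0.31417 ≈ 0.2393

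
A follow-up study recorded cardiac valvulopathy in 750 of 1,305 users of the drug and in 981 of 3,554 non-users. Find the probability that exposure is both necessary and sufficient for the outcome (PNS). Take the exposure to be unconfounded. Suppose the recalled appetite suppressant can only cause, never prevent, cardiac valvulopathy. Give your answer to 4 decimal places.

PNS ≈ 0.2987

p₁ = P(outcome | exposed) = 750/1305 = 0.57471
p₀ = P(outcome | unexposed) = 981/3554 = 0.27603
Under exogeneity and monotonicity, PNS = p₁ − p₀.
PNS = 0.57471 − 0.27603 = 0.29869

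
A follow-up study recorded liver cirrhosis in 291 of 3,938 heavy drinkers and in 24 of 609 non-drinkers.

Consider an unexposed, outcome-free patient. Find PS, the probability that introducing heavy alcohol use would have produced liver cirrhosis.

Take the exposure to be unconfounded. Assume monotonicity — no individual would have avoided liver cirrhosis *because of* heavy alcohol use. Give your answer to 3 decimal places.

p₁ = P(outcome | exposed) = 291/3938 = 0.073895
p₀ = P(outcome | unexposed) = 24/609 = 0.039409
Under exogeneity and monotonicity, PS = (p₁ − p₀) / (1 − p₀).
PS = (0.073895 − 0.039409) / (1 − 0.039409) = 0.034487 / 0.96059 ≈ 0.0359

PS ≈ 0.036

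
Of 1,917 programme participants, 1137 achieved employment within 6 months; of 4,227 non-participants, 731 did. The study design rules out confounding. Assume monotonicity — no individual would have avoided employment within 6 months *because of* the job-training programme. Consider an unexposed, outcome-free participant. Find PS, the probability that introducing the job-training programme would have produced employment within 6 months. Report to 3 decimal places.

PS ≈ 0.508

p₁ = P(outcome | exposed) = 1137/1917 = 0.59311
p₀ = P(outcome | unexposed) = 731/4227 = 0.17294
Under exogeneity and monotonicity, PS = (p₁ − p₀) / (1 − p₀).
PS = (0.59311 − 0.17294) / (1 − 0.17294) = 0.42018 / 0.82706 ≈ 0.5080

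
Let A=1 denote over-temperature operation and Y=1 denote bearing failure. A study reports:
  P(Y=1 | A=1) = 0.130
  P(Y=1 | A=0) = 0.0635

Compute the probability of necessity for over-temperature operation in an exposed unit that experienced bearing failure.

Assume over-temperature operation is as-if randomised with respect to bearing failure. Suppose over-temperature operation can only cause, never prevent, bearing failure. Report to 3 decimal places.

PN ≈ 0.512

Let p₁ = 0.13, p₀ = 0.0635.
Under exogeneity and monotonicity, PN = (p₁ − p₀) / p₁.
PN = (0.13 − 0.0635) / 0.13 = 0.0665 / 0.13 ≈ 0.5115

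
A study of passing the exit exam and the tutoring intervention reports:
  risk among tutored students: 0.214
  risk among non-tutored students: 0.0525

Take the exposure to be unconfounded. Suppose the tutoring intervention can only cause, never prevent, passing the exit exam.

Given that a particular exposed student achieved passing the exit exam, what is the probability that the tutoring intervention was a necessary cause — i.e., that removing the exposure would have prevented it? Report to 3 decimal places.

Let p₁ = 0.214, p₀ = 0.0525.
Under exogeneity and monotonicity, PN = (p₁ − p₀) / p₁.
PN = (0.214 − 0.0525) / 0.214 = 0.1615 / 0.214 ≈ 0.7547

PN ≈ 0.755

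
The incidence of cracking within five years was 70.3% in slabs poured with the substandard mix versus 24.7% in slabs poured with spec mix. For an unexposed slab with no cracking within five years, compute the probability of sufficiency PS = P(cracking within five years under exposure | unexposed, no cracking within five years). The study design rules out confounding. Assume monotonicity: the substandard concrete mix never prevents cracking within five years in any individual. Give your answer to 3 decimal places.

p₁ = 0.703, p₀ = 0.247.
Under exogeneity and monotonicity, PS = (p₁ − p₀) / (1 − p₀).
PS = (0.703 − 0.247) / (1 − 0.247) = 0.456 / 0.753 ≈ 0.6056

PS ≈ 0.606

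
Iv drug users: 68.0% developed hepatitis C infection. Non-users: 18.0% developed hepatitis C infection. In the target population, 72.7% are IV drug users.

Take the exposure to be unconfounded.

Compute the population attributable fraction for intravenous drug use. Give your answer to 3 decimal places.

p₁ = 0.68, p₀ = 0.18.
Overall risk P(Y=1) = π·p₁ + (1−π)·p₀ = 0.727×0.68 + 0.273×0.18 = 0.5435.
Under exogeneity, PAF = [P(Y=1) − p₀] / P(Y=1).
PAF = (0.5435 − 0.18) / 0.5435 ≈ 0.6688

PAF ≈ 0.669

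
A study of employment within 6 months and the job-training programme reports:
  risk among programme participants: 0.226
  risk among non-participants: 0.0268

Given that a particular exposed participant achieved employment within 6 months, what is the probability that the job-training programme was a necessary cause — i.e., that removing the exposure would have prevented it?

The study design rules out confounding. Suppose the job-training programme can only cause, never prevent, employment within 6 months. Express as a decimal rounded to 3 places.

PN ≈ 0.881

Let p₁ = 0.226, p₀ = 0.0268.
Under exogeneity and monotonicity, PN = (p₁ − p₀) / p₁.
PN = (0.226 − 0.0268) / 0.226 = 0.1992 / 0.226 ≈ 0.8814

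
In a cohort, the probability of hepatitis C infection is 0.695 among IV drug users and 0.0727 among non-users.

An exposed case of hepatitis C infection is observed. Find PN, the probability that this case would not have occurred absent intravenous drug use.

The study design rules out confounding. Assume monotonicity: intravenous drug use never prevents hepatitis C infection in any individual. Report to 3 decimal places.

Let p₁ = 0.695, p₀ = 0.0727.
Under exogeneity and monotonicity, PN = (p₁ − p₀) / p₁.
PN = (0.695 − 0.0727) / 0.695 = 0.6223 / 0.695 ≈ 0.8954

PN ≈ 0.895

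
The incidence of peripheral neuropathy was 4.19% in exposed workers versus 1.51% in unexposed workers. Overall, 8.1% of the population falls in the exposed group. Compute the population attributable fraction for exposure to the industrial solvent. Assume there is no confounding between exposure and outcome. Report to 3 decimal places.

p₁ = 0.0419, p₀ = 0.0151.
Overall risk P(Y=1) = π·p₁ + (1−π)·p₀ = 0.081×0.0419 + 0.919×0.0151 = 0.017271.
Under exogeneity, PAF = [P(Y=1) − p₀] / P(Y=1).
PAF = (0.017271 − 0.0151) / 0.017271 ≈ 0.1257

PAF ≈ 0.126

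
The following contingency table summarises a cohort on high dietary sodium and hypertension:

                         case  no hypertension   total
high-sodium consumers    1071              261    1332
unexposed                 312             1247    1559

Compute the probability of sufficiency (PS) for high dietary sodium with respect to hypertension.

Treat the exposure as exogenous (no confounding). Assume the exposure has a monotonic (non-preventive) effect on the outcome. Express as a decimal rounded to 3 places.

p₁ = P(outcome | exposed) = 1071/1332 = 0.80405
p₀ = P(outcome | unexposed) = 312/1559 = 0.20013
Under exogeneity and monotonicity, PS = (p₁ − p₀) / (1 − p₀).
PS = (0.80405 − 0.20013) / (1 − 0.20013) = 0.60393 / 0.79987 ≈ 0.7550

PS ≈ 0.755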